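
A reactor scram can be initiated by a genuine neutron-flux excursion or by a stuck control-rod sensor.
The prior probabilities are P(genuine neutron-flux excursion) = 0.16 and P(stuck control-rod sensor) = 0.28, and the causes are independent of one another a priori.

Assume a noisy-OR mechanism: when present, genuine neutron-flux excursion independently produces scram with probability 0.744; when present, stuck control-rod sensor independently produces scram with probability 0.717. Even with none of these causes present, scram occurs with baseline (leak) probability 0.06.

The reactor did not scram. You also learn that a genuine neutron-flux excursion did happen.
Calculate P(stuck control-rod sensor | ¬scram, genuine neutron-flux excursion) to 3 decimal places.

Under noisy-OR, P(scram | causes) = 1 − (1−0.06)·∏(1−qᵢ) over the active causes.
For the numerator, keep only stuck control-rod sensor=true terms: 0.068101*0.28 = 0.019068
The normalizing constant is 0.24064*0.72 + 0.068101*0.28 = 0.192329
Posterior = 0.019068 / 0.192329 ≈ 0.099

P(stuck control-rod sensor | ¬scram, genuine neutron-flux excursion) ≈ 0.099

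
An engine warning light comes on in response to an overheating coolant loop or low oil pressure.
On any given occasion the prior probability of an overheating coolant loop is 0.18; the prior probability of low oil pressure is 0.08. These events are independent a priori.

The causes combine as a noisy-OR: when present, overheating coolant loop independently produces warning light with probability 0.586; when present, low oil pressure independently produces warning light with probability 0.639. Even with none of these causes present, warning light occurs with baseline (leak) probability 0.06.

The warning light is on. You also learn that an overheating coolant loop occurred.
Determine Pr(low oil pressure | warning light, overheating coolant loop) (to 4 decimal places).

Pr(low oil pressure | warning light, overheating coolant loop) ≈ 0.1090

Under noisy-OR, P(warning light | causes) = 1 − (1−0.06)·∏(1−qᵢ) over the active causes.
For the numerator, keep only low oil pressure=true terms: 0.859513*0.08 = 0.068761
The normalizing constant is 0.61084*0.92 + 0.859513*0.08 = 0.630734
P(low oil pressure | warning light, overheating coolant loop) = 0.068761/0.630734 ≈ 0.1090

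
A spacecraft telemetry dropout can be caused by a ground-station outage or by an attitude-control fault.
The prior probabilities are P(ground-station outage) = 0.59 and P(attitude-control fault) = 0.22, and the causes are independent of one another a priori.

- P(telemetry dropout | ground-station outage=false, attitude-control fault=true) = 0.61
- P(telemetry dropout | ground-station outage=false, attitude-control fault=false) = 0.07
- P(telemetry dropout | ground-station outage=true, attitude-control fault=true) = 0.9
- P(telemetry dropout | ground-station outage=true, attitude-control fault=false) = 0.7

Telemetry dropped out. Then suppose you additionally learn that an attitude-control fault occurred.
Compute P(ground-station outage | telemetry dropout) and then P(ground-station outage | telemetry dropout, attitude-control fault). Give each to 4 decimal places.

Weight on ground-station outage=true, given the evidence: 0.322140 + 0.116820 = 0.438960
Normalizer over all consistent configurations: 0.07×0.41×0.78 + 0.61×0.41×0.22 + 0.7×0.59×0.78 + 0.9×0.59×0.22 = 0.516368
P(ground-station outage | telemetry dropout) = 0.438960/0.516368 ≈ 0.8501

Now also conditioning on attitude-control fault=true:
Sum P(telemetry dropout|·) weighted by the priors over both values of ground-station outage:
  P(telemetry dropout | attitude-control fault) = 0.61×0.41 + 0.9×0.59
        = 0.250100 + 0.531000 = 0.781100
Keeping only the ground-station outage-present terms gives 0.531000, so
  P(ground-station outage | telemetry dropout, attitude-control fault) = 0.531000 / 0.781100 ≈ 0.6798
The drop from 0.8501 to 0.6798 is the explaining-away (discounting) effect.

P(ground-station outage | telemetry dropout) ≈ 0.8501; P(ground-station outage | telemetry dropout, attitude-control fault) ≈ 0.6798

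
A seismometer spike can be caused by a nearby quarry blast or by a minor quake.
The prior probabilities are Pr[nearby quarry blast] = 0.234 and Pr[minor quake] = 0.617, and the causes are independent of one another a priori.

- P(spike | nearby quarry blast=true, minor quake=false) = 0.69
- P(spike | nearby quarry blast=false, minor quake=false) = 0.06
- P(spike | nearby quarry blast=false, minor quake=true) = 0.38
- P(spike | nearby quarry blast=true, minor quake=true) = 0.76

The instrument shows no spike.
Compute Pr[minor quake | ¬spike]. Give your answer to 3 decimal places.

Numerator (weight on configurations with minor quake): 0.293026 + 0.034651 = 0.327677
The normalizing constant is 0.94×0.766×0.383 + 0.62×0.766×0.617 + 0.31×0.234×0.383 + 0.24×0.234×0.617 = 0.631235
P(minor quake | ¬spike) = 0.327677/0.631235 ≈ 0.519

Pr[minor quake | ¬spike] ≈ 0.519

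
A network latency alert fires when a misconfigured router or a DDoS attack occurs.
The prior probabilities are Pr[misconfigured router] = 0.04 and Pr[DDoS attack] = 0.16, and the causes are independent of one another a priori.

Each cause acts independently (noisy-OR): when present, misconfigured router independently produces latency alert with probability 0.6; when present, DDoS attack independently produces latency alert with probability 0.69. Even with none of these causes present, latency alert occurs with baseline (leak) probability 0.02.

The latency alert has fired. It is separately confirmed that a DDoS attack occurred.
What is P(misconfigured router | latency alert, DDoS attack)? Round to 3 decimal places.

P(misconfigured router | latency alert, DDoS attack) ≈ 0.050

Under noisy-OR, P(latency alert | causes) = 1 − (1−0.02)·∏(1−qᵢ) over the active causes.
P(latency alert | DDoS attack) = 0.6962*0.96 + 0.87848*0.04 = 0.668352 + 0.035139 = 0.703491
Of this, 0.035139 comes from 0.87848*0.04 (the misconfigured router=true cases).
P(misconfigured router | latency alert, DDoS attack) = 0.035139 / 0.703491 ≈ 0.050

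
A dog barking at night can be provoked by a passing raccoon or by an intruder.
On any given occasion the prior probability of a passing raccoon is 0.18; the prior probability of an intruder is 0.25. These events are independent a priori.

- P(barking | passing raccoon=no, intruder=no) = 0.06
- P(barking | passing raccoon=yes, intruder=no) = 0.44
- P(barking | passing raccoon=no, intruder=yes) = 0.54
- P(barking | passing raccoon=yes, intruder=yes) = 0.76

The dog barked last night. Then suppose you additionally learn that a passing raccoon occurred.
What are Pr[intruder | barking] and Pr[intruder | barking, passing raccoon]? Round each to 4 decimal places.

Sum P(barking|·) weighted by the priors over the 4 (passing raccoon, intruder) configurations:
  P(barking) = 0.06×0.82×0.75 + 0.54×0.82×0.25 + 0.44×0.18×0.75 + 0.76×0.18×0.25
        = 0.036900 + 0.110700 + 0.059400 + 0.034200 = 0.241200
The terms with intruder present sum to 0.144900, so
  P(intruder | barking) = 0.144900 / 0.241200 ≈ 0.6007

Now condition on the additional information:
For the numerator, keep only intruder=true terms: 0.76*0.25 = 0.190000
Normalizer over all consistent configurations: 0.44*0.75 + 0.76*0.25 = 0.520000
Posterior = 0.190000 / 0.520000 ≈ 0.3654
This is intercausal reasoning (explaining away): once passing raccoon accounts for the barking, intruder becomes less likely.

Pr[intruder | barking] ≈ 0.6007; Pr[intruder | barking, passing raccoon] ≈ 0.3654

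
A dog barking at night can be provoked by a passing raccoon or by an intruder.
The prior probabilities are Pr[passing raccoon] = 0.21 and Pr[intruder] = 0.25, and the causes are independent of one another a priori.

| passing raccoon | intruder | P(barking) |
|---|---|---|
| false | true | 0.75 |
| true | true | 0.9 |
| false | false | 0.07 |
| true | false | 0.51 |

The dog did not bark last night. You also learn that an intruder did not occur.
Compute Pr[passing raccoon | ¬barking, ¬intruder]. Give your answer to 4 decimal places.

Weight on passing raccoon=true, given the evidence: 0.49*0.21 = 0.102900
Denominator P(¬barking | ¬intruder): 0.93*0.79 + 0.49*0.21 = 0.837600
Posterior = 0.102900 / 0.837600 ≈ 0.1229

Pr[passing raccoon | ¬barking, ¬intruder] ≈ 0.1229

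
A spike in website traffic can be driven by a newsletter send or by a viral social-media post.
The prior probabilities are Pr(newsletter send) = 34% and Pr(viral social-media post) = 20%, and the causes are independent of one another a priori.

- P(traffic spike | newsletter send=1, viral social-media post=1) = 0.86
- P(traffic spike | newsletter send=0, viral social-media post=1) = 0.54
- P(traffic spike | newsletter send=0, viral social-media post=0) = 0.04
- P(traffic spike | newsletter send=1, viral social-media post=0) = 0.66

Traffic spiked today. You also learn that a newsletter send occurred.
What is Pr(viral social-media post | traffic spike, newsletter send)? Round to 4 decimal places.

Pr(viral social-media post | traffic spike, newsletter send) ≈ 0.2457

Enumerate both values of viral social-media post and weight by the priors:
  P(traffic spike | newsletter send) = 0.66×0.8 + 0.86×0.2
        = 0.528000 + 0.172000 = 0.700000
The terms with viral social-media post present sum to 0.172000, so
  P(viral social-media post | traffic spike, newsletter send) = 0.172000 / 0.700000 ≈ 0.2457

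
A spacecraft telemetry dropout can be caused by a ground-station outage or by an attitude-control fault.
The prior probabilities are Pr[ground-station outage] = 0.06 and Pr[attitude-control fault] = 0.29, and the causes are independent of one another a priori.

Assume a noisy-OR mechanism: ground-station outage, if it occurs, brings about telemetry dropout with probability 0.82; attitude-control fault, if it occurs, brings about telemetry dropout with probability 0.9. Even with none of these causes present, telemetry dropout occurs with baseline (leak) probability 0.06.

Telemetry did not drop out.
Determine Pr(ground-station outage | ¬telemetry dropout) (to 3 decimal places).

Under noisy-OR, P(telemetry dropout | causes) = 1 − (1−0.06)·∏(1−qᵢ) over the active causes.
Numerator (weight on configurations with ground-station outage): 0.007208 + 0.000294 = 0.007502
Denominator P(¬telemetry dropout): 0.94×0.94×0.71 + 0.094×0.94×0.29 + 0.1692×0.06×0.71 + 0.01692×0.06×0.29 = 0.660482
P(ground-station outage | ¬telemetry dropout) = 0.007502/0.660482 ≈ 0.011

Pr(ground-station outage | ¬telemetry dropout) ≈ 0.011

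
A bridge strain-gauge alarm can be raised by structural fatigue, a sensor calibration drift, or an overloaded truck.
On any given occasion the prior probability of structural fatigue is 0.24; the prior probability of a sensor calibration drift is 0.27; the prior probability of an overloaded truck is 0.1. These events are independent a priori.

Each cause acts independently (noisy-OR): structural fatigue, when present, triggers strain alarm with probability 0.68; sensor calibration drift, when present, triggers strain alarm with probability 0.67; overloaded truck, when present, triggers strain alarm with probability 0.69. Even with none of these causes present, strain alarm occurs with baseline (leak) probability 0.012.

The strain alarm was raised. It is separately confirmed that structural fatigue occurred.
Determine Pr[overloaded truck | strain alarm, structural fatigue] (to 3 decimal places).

Pr[overloaded truck | strain alarm, structural fatigue] ≈ 0.121

Under noisy-OR, P(strain alarm | causes) = 1 − (1−0.012)·∏(1−qᵢ) over the active causes.
Weight on overloaded truck=true, given the evidence: 0.065845 + 0.026127 = 0.091972
Denominator P(strain alarm | structural fatigue): 0.68384*0.73*0.9 + 0.90199*0.73*0.1 + 0.895667*0.27*0.9 + 0.967657*0.27*0.1 = 0.758902
Posterior = 0.091972 / 0.758902 ≈ 0.121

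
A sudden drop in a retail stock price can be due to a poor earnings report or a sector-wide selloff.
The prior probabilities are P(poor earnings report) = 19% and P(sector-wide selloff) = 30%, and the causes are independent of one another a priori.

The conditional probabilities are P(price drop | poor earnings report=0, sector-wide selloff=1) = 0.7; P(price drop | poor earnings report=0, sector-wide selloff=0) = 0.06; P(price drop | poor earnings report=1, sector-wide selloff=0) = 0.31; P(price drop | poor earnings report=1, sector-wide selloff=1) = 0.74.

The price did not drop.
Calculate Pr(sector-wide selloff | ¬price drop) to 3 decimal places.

Pr(sector-wide selloff | ¬price drop) ≈ 0.123

By total probability over the 4 (poor earnings report, sector-wide selloff) configurations:
  P(¬price drop) = 0.94·0.81·0.7 + 0.3·0.81·0.3 + 0.69·0.19·0.7 + 0.26·0.19·0.3
        = 0.532980 + 0.072900 + 0.091770 + 0.014820 = 0.712470
Keeping only the sector-wide selloff-present terms gives 0.087720, so
  P(sector-wide selloff | ¬price drop) = 0.087720 / 0.712470 ≈ 0.123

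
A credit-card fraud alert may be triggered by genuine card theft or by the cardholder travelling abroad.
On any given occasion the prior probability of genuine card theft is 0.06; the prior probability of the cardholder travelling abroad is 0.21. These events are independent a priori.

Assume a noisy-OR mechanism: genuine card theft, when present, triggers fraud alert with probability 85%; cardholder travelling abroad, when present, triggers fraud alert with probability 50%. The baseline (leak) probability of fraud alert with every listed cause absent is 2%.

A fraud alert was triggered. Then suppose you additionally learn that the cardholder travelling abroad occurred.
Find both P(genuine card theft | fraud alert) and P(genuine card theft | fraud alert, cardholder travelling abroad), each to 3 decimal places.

P(genuine card theft | fraud alert) ≈ 0.311; P(genuine card theft | fraud alert, cardholder travelling abroad) ≈ 0.104

Under noisy-OR, P(fraud alert | causes) = 1 − (1−0.02)·∏(1−qᵢ) over the active causes.
Weight on genuine card theft=true, given the evidence: 0.040432 + 0.011674 = 0.052106
The normalizing constant is 0.02×0.94×0.79 + 0.51×0.94×0.21 + 0.853×0.06×0.79 + 0.9265×0.06×0.21 = 0.167632
Posterior = 0.052106 / 0.167632 ≈ 0.311

With the extra evidence:
Weight on genuine card theft=true, given the evidence: 0.9265*0.06 = 0.055590
Normalizer over all consistent configurations: 0.51*0.94 + 0.9265*0.06 = 0.534990
P(genuine card theft | fraud alert, cardholder travelling abroad) = 0.055590/0.534990 ≈ 0.104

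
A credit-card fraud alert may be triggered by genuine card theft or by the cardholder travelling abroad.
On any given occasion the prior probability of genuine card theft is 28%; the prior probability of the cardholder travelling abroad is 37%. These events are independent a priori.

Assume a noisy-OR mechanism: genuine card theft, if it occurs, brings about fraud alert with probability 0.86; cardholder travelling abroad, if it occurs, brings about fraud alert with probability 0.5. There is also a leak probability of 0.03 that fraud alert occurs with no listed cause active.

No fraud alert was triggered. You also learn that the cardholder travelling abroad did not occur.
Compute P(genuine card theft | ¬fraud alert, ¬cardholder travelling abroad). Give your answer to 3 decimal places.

P(genuine card theft | ¬fraud alert, ¬cardholder travelling abroad) ≈ 0.052

Under noisy-OR, P(fraud alert | causes) = 1 − (1−0.03)·∏(1−qᵢ) over the active causes.
Sum P(¬fraud alert|·) weighted by the priors over both values of genuine card theft:
  P(¬fraud alert | ¬cardholder travelling abroad) = 0.97·0.72 + 0.1358·0.28
        = 0.698400 + 0.038024 = 0.736424
Keeping only the genuine card theft-present terms gives 0.038024, so
  P(genuine card theft | ¬fraud alert, ¬cardholder travelling abroad) = 0.038024 / 0.736424 ≈ 0.052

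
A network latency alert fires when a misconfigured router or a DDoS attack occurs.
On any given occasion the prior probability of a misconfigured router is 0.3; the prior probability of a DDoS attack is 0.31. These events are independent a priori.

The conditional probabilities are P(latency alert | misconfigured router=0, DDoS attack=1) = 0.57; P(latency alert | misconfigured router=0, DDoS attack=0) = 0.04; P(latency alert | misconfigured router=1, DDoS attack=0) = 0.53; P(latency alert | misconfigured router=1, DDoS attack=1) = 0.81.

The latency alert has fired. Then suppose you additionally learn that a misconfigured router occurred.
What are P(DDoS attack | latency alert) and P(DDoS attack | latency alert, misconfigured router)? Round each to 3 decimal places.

P(DDoS attack | latency alert) ≈ 0.607; P(DDoS attack | latency alert, misconfigured router) ≈ 0.407

P(latency alert) = 0.04*0.7*0.69 + 0.57*0.7*0.31 + 0.53*0.3*0.69 + 0.81*0.3*0.31 = 0.019320 + 0.123690 + 0.109710 + 0.075330 = 0.328050
Of this, 0.199020 comes from 0.123690 + 0.075330 (the DDoS attack=true cases).
P(DDoS attack | latency alert) = 0.199020 / 0.328050 ≈ 0.607

Now also conditioning on misconfigured router=true:
P(latency alert | misconfigured router) = 0.53·0.69 + 0.81·0.31 = 0.365700 + 0.251100 = 0.616800
Restricting to configurations with DDoS attack present: 0.81·0.31 = 0.251100.
Hence the posterior is 0.251100/0.616800 ≈ 0.407.
The drop from 0.607 to 0.407 is the explaining-away (discounting) effect.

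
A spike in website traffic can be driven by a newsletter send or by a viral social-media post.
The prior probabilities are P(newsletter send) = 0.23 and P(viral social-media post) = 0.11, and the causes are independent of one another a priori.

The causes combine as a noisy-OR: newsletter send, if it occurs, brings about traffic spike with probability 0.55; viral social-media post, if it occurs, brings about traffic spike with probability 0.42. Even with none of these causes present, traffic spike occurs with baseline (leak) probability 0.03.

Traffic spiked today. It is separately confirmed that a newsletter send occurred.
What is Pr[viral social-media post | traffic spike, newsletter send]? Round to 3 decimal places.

Under noisy-OR, P(traffic spike | causes) = 1 − (1−0.03)·∏(1−qᵢ) over the active causes.
Numerator (weight on configurations with viral social-media post): 0.74683*0.11 = 0.082151
Normalizer over all consistent configurations: 0.5635*0.89 + 0.74683*0.11 = 0.583666
Posterior = 0.082151 / 0.583666 ≈ 0.141

Pr[viral social-media post | traffic spike, newsletter send] ≈ 0.141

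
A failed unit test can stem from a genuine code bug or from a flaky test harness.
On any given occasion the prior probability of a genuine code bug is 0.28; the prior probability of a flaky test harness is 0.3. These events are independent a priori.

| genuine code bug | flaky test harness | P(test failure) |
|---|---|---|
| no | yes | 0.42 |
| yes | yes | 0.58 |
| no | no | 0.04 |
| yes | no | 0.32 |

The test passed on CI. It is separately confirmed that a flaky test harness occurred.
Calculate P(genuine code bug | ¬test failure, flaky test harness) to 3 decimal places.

Weight on genuine code bug=true, given the evidence: 0.42×0.28 = 0.117600
The normalizing constant is 0.58×0.72 + 0.42×0.28 = 0.535200
Posterior = 0.117600 / 0.535200 ≈ 0.220

P(genuine code bug | ¬test failure, flaky test harness) ≈ 0.220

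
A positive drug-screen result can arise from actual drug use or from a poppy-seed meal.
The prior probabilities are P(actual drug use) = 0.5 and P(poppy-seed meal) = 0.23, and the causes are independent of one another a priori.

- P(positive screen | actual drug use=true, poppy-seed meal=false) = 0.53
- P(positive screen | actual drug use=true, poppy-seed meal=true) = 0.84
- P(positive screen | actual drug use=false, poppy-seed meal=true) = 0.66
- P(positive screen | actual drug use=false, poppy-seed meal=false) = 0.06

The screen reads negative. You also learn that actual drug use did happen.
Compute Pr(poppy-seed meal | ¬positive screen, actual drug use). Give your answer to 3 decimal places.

Weight on poppy-seed meal=true, given the evidence: 0.16*0.23 = 0.036800
The normalizing constant is 0.47*0.77 + 0.16*0.23 = 0.398700
Posterior = 0.036800 / 0.398700 ≈ 0.092

Pr(poppy-seed meal | ¬positive screen, actual drug use) ≈ 0.092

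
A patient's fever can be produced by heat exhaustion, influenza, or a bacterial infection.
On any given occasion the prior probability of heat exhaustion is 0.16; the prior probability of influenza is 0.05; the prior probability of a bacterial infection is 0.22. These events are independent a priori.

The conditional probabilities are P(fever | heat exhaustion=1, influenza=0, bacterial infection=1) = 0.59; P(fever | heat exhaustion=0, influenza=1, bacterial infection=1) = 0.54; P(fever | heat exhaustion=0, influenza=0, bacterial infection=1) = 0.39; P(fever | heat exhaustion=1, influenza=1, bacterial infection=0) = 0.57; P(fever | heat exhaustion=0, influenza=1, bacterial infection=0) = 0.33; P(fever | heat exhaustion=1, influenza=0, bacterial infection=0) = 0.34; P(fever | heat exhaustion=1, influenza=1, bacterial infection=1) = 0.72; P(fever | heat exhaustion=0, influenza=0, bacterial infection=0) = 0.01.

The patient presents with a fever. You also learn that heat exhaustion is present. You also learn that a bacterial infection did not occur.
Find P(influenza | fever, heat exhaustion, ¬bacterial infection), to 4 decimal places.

Numerator (weight on configurations with influenza): 0.57*0.05 = 0.028500
The normalizing constant is 0.34*0.95 + 0.57*0.05 = 0.351500
Posterior = 0.028500 / 0.351500 ≈ 0.0811

P(influenza | fever, heat exhaustion, ¬bacterial infection) ≈ 0.0811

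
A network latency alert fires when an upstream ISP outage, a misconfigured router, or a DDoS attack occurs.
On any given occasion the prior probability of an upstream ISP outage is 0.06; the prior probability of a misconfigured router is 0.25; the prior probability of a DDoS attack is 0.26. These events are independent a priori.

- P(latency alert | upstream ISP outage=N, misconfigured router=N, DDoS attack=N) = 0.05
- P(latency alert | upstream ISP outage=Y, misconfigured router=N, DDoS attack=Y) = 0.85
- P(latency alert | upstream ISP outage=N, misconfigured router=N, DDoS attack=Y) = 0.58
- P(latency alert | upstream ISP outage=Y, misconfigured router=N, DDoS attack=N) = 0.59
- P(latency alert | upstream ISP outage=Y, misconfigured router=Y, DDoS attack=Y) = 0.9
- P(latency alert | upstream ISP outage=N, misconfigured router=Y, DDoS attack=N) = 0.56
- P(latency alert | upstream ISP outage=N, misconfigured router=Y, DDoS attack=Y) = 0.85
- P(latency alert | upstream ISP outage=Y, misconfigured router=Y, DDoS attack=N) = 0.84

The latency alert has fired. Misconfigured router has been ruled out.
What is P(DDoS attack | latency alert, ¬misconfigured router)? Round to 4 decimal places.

P(latency alert | ¬misconfigured router) = 0.05×0.94×0.74 + 0.58×0.94×0.26 + 0.59×0.06×0.74 + 0.85×0.06×0.26 = 0.034780 + 0.141752 + 0.026196 + 0.013260 = 0.215988
Restricting to configurations with DDoS attack present: 0.141752 + 0.013260 = 0.155012.
So P(DDoS attack | latency alert, ¬misconfigured router) = 0.155012/0.215988 ≈ 0.7177.

P(DDoS attack | latency alert, ¬misconfigured router) ≈ 0.7177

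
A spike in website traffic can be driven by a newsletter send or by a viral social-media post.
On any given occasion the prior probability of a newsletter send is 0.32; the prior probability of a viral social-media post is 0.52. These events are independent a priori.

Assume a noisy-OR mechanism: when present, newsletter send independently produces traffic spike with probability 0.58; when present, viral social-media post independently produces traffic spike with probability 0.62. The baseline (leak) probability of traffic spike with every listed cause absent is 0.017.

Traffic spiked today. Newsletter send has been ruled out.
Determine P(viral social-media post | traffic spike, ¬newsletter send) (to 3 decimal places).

P(viral social-media post | traffic spike, ¬newsletter send) ≈ 0.976

Under noisy-OR, P(traffic spike | causes) = 1 − (1−0.017)·∏(1−qᵢ) over the active causes.
P(traffic spike | ¬newsletter send) = 0.017·0.48 + 0.62646·0.52 = 0.008160 + 0.325759 = 0.333919
Of this, 0.325759 comes from 0.62646·0.52 (the viral social-media post=true cases).
Hence the posterior is 0.325759/0.333919 ≈ 0.976.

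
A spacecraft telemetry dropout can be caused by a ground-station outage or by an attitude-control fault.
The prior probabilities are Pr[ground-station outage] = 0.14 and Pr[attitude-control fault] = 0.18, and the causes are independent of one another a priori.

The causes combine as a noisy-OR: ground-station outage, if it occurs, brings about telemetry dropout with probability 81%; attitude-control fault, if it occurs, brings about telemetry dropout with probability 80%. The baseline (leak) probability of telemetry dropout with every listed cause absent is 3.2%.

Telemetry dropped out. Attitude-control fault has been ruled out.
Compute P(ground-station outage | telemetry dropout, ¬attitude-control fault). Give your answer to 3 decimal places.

P(ground-station outage | telemetry dropout, ¬attitude-control fault) ≈ 0.806

Under noisy-OR, P(telemetry dropout | causes) = 1 − (1−0.032)·∏(1−qᵢ) over the active causes.
Enumerate both values of ground-station outage and weight by the priors:
  P(telemetry dropout | ¬attitude-control fault) = 0.032×0.86 + 0.81608×0.14
        = 0.027520 + 0.114251 = 0.141771
The terms with ground-station outage present sum to 0.114251, so
  P(ground-station outage | telemetry dropout, ¬attitude-control fault) = 0.114251 / 0.141771 ≈ 0.806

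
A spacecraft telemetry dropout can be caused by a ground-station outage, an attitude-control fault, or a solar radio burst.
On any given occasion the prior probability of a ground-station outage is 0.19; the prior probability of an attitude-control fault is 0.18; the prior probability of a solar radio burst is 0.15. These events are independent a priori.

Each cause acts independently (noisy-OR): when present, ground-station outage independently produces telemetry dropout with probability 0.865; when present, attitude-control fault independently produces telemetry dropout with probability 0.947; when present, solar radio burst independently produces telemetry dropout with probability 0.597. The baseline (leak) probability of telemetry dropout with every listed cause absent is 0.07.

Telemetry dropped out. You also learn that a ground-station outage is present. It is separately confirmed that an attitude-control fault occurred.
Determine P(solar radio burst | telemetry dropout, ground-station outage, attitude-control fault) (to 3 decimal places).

Under noisy-OR, P(telemetry dropout | causes) = 1 − (1−0.07)·∏(1−qᵢ) over the active causes.
Weight on solar radio burst=true, given the evidence: 0.997318*0.15 = 0.149598
The normalizing constant is 0.993346*0.85 + 0.997318*0.15 = 0.993942
P(solar radio burst | telemetry dropout, ground-station outage, attitude-control fault) = 0.149598/0.993942 ≈ 0.151

P(solar radio burst | telemetry dropout, ground-station outage, attitude-control fault) ≈ 0.151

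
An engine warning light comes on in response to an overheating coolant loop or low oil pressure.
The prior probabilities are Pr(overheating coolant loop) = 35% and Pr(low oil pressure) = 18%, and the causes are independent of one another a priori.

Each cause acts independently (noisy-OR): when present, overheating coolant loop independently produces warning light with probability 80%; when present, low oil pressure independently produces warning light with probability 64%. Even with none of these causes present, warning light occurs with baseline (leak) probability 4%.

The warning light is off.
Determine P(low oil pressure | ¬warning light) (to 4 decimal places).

P(low oil pressure | ¬warning light) ≈ 0.0732

Under noisy-OR, P(warning light | causes) = 1 − (1−0.04)·∏(1−qᵢ) over the active causes.
For the numerator, keep only low oil pressure=true terms: 0.040435 + 0.004355 = 0.044790
Normalizer over all consistent configurations: 0.96*0.65*0.82 + 0.3456*0.65*0.18 + 0.192*0.35*0.82 + 0.06912*0.35*0.18 = 0.611574
Posterior = 0.044790 / 0.611574 ≈ 0.0732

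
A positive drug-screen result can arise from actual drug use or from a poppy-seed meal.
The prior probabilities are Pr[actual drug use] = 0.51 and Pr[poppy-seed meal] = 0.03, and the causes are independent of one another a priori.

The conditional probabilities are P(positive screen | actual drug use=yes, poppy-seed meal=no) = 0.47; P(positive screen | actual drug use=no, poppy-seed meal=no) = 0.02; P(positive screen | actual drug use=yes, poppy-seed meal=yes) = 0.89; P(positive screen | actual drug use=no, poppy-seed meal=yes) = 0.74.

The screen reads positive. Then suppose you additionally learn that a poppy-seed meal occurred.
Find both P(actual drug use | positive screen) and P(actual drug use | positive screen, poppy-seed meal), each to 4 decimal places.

P(positive screen) = 0.02×0.49×0.97 + 0.74×0.49×0.03 + 0.47×0.51×0.97 + 0.89×0.51×0.03 = 0.009506 + 0.010878 + 0.232509 + 0.013617 = 0.266510
Of this, 0.246126 comes from 0.232509 + 0.013617 (the actual drug use=true cases).
So P(actual drug use | positive screen) = 0.246126/0.266510 ≈ 0.9235.

Now condition on the additional information:
Numerator (weight on configurations with actual drug use): 0.89·0.51 = 0.453900
The normalizing constant is 0.74·0.49 + 0.89·0.51 = 0.816500
P(actual drug use | positive screen, poppy-seed meal) = 0.453900/0.816500 ≈ 0.5559
Conditioning on poppy-seed meal lowers the posterior on actual drug use: the classic explaining-away effect in a common-effect structure.

P(actual drug use | positive screen) ≈ 0.9235; P(actual drug use | positive screen, poppy-seed meal) ≈ 0.5559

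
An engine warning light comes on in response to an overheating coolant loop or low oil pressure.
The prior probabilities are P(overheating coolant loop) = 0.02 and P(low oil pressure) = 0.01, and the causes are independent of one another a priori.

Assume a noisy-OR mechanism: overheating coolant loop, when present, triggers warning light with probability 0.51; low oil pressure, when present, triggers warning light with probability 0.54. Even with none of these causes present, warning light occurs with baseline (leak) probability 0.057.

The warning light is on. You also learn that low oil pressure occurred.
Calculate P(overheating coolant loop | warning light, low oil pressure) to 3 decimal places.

P(overheating coolant loop | warning light, low oil pressure) ≈ 0.028

Under noisy-OR, P(warning light | causes) = 1 − (1−0.057)·∏(1−qᵢ) over the active causes.
P(warning light | low oil pressure) = 0.56622*0.98 + 0.787448*0.02 = 0.554896 + 0.015749 = 0.570645
The overheating coolant loop-present share is 0.787448*0.02 = 0.015749.
Hence the posterior is 0.015749/0.570645 ≈ 0.028.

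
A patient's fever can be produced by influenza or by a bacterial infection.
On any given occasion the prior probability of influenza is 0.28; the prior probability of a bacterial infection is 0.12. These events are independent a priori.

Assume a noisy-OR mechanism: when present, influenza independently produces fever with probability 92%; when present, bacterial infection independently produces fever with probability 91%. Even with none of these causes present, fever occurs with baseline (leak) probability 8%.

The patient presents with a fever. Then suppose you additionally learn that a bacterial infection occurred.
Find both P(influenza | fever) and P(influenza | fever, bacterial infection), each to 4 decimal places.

P(influenza | fever) ≈ 0.6682; P(influenza | fever, bacterial infection) ≈ 0.2964

Under noisy-OR, P(fever | causes) = 1 − (1−0.08)·∏(1−qᵢ) over the active causes.
P(fever) = 0.08*0.72*0.88 + 0.9172*0.72*0.12 + 0.9264*0.28*0.88 + 0.993376*0.28*0.12 = 0.050688 + 0.079246 + 0.228265 + 0.033377 = 0.391576
Restricting to configurations with influenza present: 0.228265 + 0.033377 = 0.261642.
So P(influenza | fever) = 0.261642/0.391576 ≈ 0.6682.

Now also conditioning on bacterial infection=true:
P(fever | bacterial infection) = 0.9172*0.72 + 0.993376*0.28 = 0.660384 + 0.278145 = 0.938529
The influenza-present share is 0.993376*0.28 = 0.278145.
P(influenza | fever, bacterial infection) = 0.278145 / 0.938529 ≈ 0.2964
The drop from 0.6682 to 0.2964 is the explaining-away (discounting) effect.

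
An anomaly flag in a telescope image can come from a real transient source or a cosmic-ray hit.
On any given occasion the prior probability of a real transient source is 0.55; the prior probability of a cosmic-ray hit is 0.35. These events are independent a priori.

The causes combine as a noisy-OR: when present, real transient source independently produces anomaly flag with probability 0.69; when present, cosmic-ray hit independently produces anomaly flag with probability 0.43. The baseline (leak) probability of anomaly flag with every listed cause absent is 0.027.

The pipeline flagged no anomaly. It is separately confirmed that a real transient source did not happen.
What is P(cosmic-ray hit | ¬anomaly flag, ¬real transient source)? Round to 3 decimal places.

P(cosmic-ray hit | ¬anomaly flag, ¬real transient source) ≈ 0.235

Under noisy-OR, P(anomaly flag | causes) = 1 − (1−0.027)·∏(1−qᵢ) over the active causes.
P(¬anomaly flag | ¬real transient source) = 0.973*0.65 + 0.55461*0.35 = 0.632450 + 0.194113 = 0.826563
Restricting to configurations with cosmic-ray hit present: 0.55461*0.35 = 0.194113.
Hence the posterior is 0.194113/0.826563 ≈ 0.235.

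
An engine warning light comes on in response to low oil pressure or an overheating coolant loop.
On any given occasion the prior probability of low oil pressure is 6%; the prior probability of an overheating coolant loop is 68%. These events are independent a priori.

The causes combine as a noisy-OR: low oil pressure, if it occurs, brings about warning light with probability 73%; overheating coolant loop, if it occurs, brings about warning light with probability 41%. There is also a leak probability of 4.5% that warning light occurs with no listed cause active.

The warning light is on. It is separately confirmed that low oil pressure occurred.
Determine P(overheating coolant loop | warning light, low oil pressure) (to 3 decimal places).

P(overheating coolant loop | warning light, low oil pressure) ≈ 0.708

Under noisy-OR, P(warning light | causes) = 1 − (1−0.045)·∏(1−qᵢ) over the active causes.
Numerator (weight on configurations with overheating coolant loop): 0.847868·0.68 = 0.576550
Normalizer over all consistent configurations: 0.74215·0.32 + 0.847868·0.68 = 0.814038
P(overheating coolant loop | warning light, low oil pressure) = 0.576550/0.814038 ≈ 0.708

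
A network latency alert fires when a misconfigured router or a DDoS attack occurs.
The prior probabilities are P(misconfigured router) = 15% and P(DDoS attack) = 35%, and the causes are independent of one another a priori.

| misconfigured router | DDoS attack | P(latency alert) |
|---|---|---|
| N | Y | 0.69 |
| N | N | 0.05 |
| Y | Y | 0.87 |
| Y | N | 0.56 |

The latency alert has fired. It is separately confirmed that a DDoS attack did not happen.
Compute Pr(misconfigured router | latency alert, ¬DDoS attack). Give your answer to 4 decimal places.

By total probability over both values of misconfigured router:
  P(latency alert | ¬DDoS attack) = 0.05·0.85 + 0.56·0.15
        = 0.042500 + 0.084000 = 0.126500
Configurations with misconfigured router contribute 0.084000, so
  P(misconfigured router | latency alert, ¬DDoS attack) = 0.084000 / 0.126500 ≈ 0.6640

Pr(misconfigured router | latency alert, ¬DDoS attack) ≈ 0.6640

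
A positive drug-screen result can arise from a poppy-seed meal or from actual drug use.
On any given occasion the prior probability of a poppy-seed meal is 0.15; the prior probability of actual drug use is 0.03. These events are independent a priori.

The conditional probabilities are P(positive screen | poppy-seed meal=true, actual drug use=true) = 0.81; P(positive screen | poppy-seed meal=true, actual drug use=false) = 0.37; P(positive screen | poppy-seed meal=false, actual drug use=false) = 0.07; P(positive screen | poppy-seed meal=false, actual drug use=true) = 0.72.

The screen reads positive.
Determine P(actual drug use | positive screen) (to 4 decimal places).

Numerator (weight on configurations with actual drug use): 0.018360 + 0.003645 = 0.022005
Normalizer over all consistent configurations: 0.07×0.85×0.97 + 0.72×0.85×0.03 + 0.37×0.15×0.97 + 0.81×0.15×0.03 = 0.133555
Posterior = 0.022005 / 0.133555 ≈ 0.1648

P(actual drug use | positive screen) ≈ 0.1648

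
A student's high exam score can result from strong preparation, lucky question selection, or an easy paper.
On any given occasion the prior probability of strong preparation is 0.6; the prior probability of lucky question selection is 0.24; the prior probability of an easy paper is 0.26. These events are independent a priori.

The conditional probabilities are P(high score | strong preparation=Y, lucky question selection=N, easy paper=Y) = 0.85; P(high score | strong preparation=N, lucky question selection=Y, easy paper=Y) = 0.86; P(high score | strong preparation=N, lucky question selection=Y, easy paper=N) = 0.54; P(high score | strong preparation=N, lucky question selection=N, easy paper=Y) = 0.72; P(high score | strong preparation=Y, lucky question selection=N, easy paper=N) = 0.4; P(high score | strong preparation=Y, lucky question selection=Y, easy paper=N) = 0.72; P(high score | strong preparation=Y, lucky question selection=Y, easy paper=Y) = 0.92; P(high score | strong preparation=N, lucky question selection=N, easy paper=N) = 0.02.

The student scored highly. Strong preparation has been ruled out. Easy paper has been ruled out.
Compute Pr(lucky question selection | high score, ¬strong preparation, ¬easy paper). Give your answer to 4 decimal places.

Numerator (weight on configurations with lucky question selection): 0.54×0.24 = 0.129600
Denominator P(high score | ¬strong preparation, ¬easy paper): 0.02×0.76 + 0.54×0.24 = 0.144800
Posterior = 0.129600 / 0.144800 ≈ 0.8950

Pr(lucky question selection | high score, ¬strong preparation, ¬easy paper) ≈ 0.8950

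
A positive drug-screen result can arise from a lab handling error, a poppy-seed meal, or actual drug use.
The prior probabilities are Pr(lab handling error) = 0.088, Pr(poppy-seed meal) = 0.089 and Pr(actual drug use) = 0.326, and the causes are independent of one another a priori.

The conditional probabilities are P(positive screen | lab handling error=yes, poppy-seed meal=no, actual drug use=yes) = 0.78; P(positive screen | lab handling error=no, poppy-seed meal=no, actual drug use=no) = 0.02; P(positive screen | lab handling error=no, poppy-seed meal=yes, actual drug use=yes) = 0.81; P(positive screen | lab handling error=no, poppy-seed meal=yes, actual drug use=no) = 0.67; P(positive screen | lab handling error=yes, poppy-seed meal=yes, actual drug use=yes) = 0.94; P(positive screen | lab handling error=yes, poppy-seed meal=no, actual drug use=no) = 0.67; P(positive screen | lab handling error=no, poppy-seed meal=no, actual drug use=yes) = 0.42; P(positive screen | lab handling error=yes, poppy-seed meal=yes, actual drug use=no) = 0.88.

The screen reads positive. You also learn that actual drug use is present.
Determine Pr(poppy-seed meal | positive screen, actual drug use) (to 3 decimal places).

Pr(poppy-seed meal | positive screen, actual drug use) ≈ 0.151

P(positive screen | actual drug use) = 0.42*0.912*0.911 + 0.81*0.912*0.089 + 0.78*0.088*0.911 + 0.94*0.088*0.089 = 0.348949 + 0.065746 + 0.062531 + 0.007362 = 0.484588
Of this, 0.073108 comes from 0.065746 + 0.007362 (the poppy-seed meal=true cases).
Hence the posterior is 0.073108/0.484588 ≈ 0.151.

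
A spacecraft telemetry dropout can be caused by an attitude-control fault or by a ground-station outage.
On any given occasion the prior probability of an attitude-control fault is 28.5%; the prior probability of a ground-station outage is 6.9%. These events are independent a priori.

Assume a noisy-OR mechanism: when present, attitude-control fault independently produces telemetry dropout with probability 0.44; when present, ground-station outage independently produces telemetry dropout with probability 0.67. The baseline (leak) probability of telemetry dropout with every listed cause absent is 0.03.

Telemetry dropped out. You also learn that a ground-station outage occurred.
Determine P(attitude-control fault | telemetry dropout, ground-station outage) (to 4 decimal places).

Under noisy-OR, P(telemetry dropout | causes) = 1 − (1−0.03)·∏(1−qᵢ) over the active causes.
P(telemetry dropout | ground-station outage) = 0.6799·0.715 + 0.820744·0.285 = 0.486128 + 0.233912 = 0.720040
The attitude-control fault-present share is 0.820744·0.285 = 0.233912.
So P(attitude-control fault | telemetry dropout, ground-station outage) = 0.233912/0.720040 ≈ 0.3249.

P(attitude-control fault | telemetry dropout, ground-station outage) ≈ 0.3249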